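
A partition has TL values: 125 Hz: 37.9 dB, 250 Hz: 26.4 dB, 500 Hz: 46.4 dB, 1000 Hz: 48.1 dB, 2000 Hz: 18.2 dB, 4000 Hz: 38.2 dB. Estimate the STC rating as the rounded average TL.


Given TL values at each frequency:
  125 Hz: 37.9 dB
  250 Hz: 26.4 dB
  500 Hz: 46.4 dB
  1000 Hz: 48.1 dB
  2000 Hz: 18.2 dB
  4000 Hz: 38.2 dB
Formula: STC ~ round(average of TL values)
Sum = 37.9 + 26.4 + 46.4 + 48.1 + 18.2 + 38.2 = 215.2
Average = 215.2 / 6 = 35.87
Rounded: 36

36


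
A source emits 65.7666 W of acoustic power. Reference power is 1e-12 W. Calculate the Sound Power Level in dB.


Given values:
  W = 65.7666 W
  W_ref = 1e-12 W
Formula: SWL = 10 * log10(W / W_ref)
Compute ratio: W / W_ref = 65766600000000
Compute log10: log10(65766600000000) = 13.818005
Multiply: SWL = 10 * 13.818005 = 138.18

138.18 dB


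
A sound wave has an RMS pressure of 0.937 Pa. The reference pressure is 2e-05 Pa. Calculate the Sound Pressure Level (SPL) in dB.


Given values:
  p = 0.937 Pa
  p_ref = 2e-05 Pa
Formula: SPL = 20 * log10(p / p_ref)
Compute ratio: p / p_ref = 0.937 / 2e-05 = 46850
Compute log10: log10(46850) = 4.67071
Multiply: SPL = 20 * 4.67071 = 93.41

93.41 dB


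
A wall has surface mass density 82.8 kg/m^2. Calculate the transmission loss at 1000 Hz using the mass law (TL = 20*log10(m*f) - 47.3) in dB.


Given values:
  m = 82.8 kg/m^2, f = 1000 Hz
Formula: TL = 20 * log10(m * f) - 47.3
Compute m * f = 82.8 * 1000 = 82800.0
Compute log10(82800.0) = 4.91803
Compute 20 * 4.91803 = 98.3606
TL = 98.3606 - 47.3 = 51.06

51.06 dB


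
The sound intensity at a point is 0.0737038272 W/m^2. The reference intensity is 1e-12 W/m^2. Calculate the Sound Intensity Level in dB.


Given values:
  I = 0.0737038272 W/m^2
  I_ref = 1e-12 W/m^2
Formula: SIL = 10 * log10(I / I_ref)
Compute ratio: I / I_ref = 73703827200
Compute log10: log10(73703827200) = 10.86749
Multiply: SIL = 10 * 10.86749 = 108.67

108.67 dB


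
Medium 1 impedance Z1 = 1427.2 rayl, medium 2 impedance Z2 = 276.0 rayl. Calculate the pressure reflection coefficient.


Given values:
  Z1 = 1427.2 rayl, Z2 = 276.0 rayl
Formula: R = (Z2 - Z1) / (Z2 + Z1)
Numerator: Z2 - Z1 = 276.0 - 1427.2 = -1151.2
Denominator: Z2 + Z1 = 276.0 + 1427.2 = 1703.2
R = -1151.2 / 1703.2 = -0.6759

-0.6759


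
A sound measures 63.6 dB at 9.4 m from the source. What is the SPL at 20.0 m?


Given values:
  SPL1 = 63.6 dB, r1 = 9.4 m, r2 = 20.0 m
Formula: SPL2 = SPL1 - 20 * log10(r2 / r1)
Compute ratio: r2 / r1 = 20.0 / 9.4 = 2.1277
Compute log10: log10(2.1277) = 0.32791
Compute drop: 20 * 0.32791 = 6.5582
SPL2 = 63.6 - 6.5582 = 57.04

57.04 dB


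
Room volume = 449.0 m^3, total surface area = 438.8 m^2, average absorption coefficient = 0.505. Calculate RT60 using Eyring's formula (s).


Given values:
  V = 449.0 m^3, S = 438.8 m^2, alpha = 0.505
Formula: RT60 = 0.161 * V / (-S * ln(1 - alpha))
Compute ln(1 - 0.505) = ln(0.495) = -0.703198
Denominator: -438.8 * -0.703198 = 308.5633
Numerator: 0.161 * 449.0 = 72.289
RT60 = 72.289 / 308.5633 = 0.234

0.234 s


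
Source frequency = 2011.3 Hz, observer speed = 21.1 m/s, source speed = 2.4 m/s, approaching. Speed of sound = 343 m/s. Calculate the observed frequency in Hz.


Given values:
  f_s = 2011.3 Hz, v_o = 21.1 m/s, v_s = 2.4 m/s
  Direction: approaching
Formula: f_o = f_s * (c + v_o) / (c - v_s)
Numerator: c + v_o = 343 + 21.1 = 364.1
Denominator: c - v_s = 343 - 2.4 = 340.6
f_o = 2011.3 * 364.1 / 340.6 = 2150.07

2150.07 Hz


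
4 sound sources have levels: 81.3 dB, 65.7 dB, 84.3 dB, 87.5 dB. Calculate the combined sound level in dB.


Formula: L_total = 10 * log10( sum(10^(Li/10)) )
  Source 1: 10^(81.3/10) = 134896288.2592
  Source 2: 10^(65.7/10) = 3715352.291
  Source 3: 10^(84.3/10) = 269153480.3927
  Source 4: 10^(87.5/10) = 562341325.1903
Sum of linear values = 970106446.1332
L_total = 10 * log10(970106446.1332) = 89.87

89.87 dB


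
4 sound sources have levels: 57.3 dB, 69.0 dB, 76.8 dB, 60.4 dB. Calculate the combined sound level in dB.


Formula: L_total = 10 * log10( sum(10^(Li/10)) )
  Source 1: 10^(57.3/10) = 537031.7964
  Source 2: 10^(69.0/10) = 7943282.3472
  Source 3: 10^(76.8/10) = 47863009.2323
  Source 4: 10^(60.4/10) = 1096478.1961
Sum of linear values = 57439801.572
L_total = 10 * log10(57439801.572) = 77.59

77.59 dB


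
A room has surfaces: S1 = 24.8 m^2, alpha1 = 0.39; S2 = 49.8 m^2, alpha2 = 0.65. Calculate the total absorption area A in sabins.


Given surfaces:
  Surface 1: 24.8 * 0.39 = 9.672
  Surface 2: 49.8 * 0.65 = 32.37
Formula: A = sum(Si * alpha_i)
A = 9.672 + 32.37
A = 42.04

42.04 sabins


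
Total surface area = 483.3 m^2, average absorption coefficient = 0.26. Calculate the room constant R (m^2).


Given values:
  S = 483.3 m^2, alpha = 0.26
Formula: R = S * alpha / (1 - alpha)
Numerator: 483.3 * 0.26 = 125.658
Denominator: 1 - 0.26 = 0.74
R = 125.658 / 0.74 = 169.81

169.81 m^2


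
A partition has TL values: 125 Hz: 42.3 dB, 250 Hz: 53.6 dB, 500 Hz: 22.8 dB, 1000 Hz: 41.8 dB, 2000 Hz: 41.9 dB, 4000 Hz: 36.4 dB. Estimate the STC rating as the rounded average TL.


Given TL values at each frequency:
  125 Hz: 42.3 dB
  250 Hz: 53.6 dB
  500 Hz: 22.8 dB
  1000 Hz: 41.8 dB
  2000 Hz: 41.9 dB
  4000 Hz: 36.4 dB
Formula: STC ~ round(average of TL values)
Sum = 42.3 + 53.6 + 22.8 + 41.8 + 41.9 + 36.4 = 238.8
Average = 238.8 / 6 = 39.8
Rounded: 40

40


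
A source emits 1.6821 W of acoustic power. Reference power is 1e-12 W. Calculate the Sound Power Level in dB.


Given values:
  W = 1.6821 W
  W_ref = 1e-12 W
Formula: SWL = 10 * log10(W / W_ref)
Compute ratio: W / W_ref = 1682100000000
Compute log10: log10(1682100000000) = 12.225852
Multiply: SWL = 10 * 12.225852 = 122.26

122.26 dB


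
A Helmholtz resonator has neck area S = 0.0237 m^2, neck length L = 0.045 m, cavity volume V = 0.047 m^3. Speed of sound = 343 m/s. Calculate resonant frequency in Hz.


Given values:
  S = 0.0237 m^2, L = 0.045 m, V = 0.047 m^3, c = 343 m/s
Formula: f = (c / (2*pi)) * sqrt(S / (V * L))
Compute V * L = 0.047 * 0.045 = 0.002115
Compute S / (V * L) = 0.0237 / 0.002115 = 11.2057
Compute sqrt(11.2057) = 3.347492
Compute c / (2*pi) = 343 / 6.283185 = 54.590148
f = 54.590148 * 3.347492 = 182.74

182.74 Hz


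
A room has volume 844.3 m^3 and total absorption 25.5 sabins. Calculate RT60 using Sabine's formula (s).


Given values:
  V = 844.3 m^3
  A = 25.5 sabins
Formula: RT60 = 0.161 * V / A
Numerator: 0.161 * 844.3 = 135.9323
RT60 = 135.9323 / 25.5 = 5.331

5.331 s


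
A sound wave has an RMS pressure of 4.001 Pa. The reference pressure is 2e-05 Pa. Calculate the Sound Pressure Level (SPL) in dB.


Given values:
  p = 4.001 Pa
  p_ref = 2e-05 Pa
Formula: SPL = 20 * log10(p / p_ref)
Compute ratio: p / p_ref = 4.001 / 2e-05 = 200050
Compute log10: log10(200050) = 5.301139
Multiply: SPL = 20 * 5.301139 = 106.02

106.02 dB


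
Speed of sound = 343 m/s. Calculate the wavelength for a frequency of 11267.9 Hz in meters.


Given values:
  c = 343 m/s, f = 11267.9 Hz
Formula: lambda = c / f
lambda = 343 / 11267.9
lambda = 0.0304

0.0304 m


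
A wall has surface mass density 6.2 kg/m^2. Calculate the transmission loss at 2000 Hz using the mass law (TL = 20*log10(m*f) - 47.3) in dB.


Given values:
  m = 6.2 kg/m^2, f = 2000 Hz
Formula: TL = 20 * log10(m * f) - 47.3
Compute m * f = 6.2 * 2000 = 12400.0
Compute log10(12400.0) = 4.093422
Compute 20 * 4.093422 = 81.8684
TL = 81.8684 - 47.3 = 34.57

34.57 dB


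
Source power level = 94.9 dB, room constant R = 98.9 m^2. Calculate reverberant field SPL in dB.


Given values:
  Lw = 94.9 dB, R = 98.9 m^2
Formula: SPL = Lw + 10 * log10(4 / R)
Compute 4 / R = 4 / 98.9 = 0.040445
Compute 10 * log10(0.040445) = -13.9314
SPL = 94.9 + (-13.9314) = 80.97

80.97 dB


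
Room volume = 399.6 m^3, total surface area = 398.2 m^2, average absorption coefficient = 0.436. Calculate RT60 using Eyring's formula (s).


Given values:
  V = 399.6 m^3, S = 398.2 m^2, alpha = 0.436
Formula: RT60 = 0.161 * V / (-S * ln(1 - alpha))
Compute ln(1 - 0.436) = ln(0.564) = -0.572701
Denominator: -398.2 * -0.572701 = 228.0495
Numerator: 0.161 * 399.6 = 64.3356
RT60 = 64.3356 / 228.0495 = 0.282

0.282 s


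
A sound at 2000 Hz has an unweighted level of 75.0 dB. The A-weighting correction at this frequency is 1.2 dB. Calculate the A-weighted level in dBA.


Given values:
  SPL = 75.0 dB
  A-weighting at 2000 Hz = 1.2 dB
Formula: L_A = SPL + A_weight
L_A = 75.0 + (1.2)
L_A = 76.2

76.2 dBA


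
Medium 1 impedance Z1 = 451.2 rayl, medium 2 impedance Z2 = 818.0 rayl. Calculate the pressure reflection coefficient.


Given values:
  Z1 = 451.2 rayl, Z2 = 818.0 rayl
Formula: R = (Z2 - Z1) / (Z2 + Z1)
Numerator: Z2 - Z1 = 818.0 - 451.2 = 366.8
Denominator: Z2 + Z1 = 818.0 + 451.2 = 1269.2
R = 366.8 / 1269.2 = 0.289

0.289


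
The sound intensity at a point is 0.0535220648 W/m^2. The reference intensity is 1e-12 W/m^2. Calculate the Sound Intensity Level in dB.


Given values:
  I = 0.0535220648 W/m^2
  I_ref = 1e-12 W/m^2
Formula: SIL = 10 * log10(I / I_ref)
Compute ratio: I / I_ref = 53522064800
Compute log10: log10(53522064800) = 10.728533
Multiply: SIL = 10 * 10.728533 = 107.29

107.29 dB


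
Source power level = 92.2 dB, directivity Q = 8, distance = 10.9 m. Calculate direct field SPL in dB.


Given values:
  Lw = 92.2 dB, Q = 8, r = 10.9 m
Formula: SPL = Lw + 10 * log10(Q / (4 * pi * r^2))
Compute 4 * pi * r^2 = 4 * pi * 10.9^2 = 1493.0105
Compute Q / denom = 8 / 1493.0105 = 0.0053583
Compute 10 * log10(0.0053583) = -22.7097
SPL = 92.2 + (-22.7097) = 69.49

69.49 dB


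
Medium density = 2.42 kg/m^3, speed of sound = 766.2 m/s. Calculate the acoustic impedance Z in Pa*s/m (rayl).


Given values:
  rho = 2.42 kg/m^3
  c = 766.2 m/s
Formula: Z = rho * c
Z = 2.42 * 766.2
Z = 1854.2

1854.2 rayl


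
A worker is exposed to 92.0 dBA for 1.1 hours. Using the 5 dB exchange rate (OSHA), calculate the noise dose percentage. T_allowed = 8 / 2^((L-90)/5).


Given values:
  L = 92.0 dBA, T = 1.1 hours
Formula: T_allowed = 8 / 2^((L - 90) / 5)
Compute exponent: (92.0 - 90) / 5 = 0.4
Compute 2^(0.4) = 1.319508
T_allowed = 8 / 1.319508 = 6.062866 hours
Dose = (T / T_allowed) * 100
Dose = (1.1 / 6.062866) * 100 = 18.14

18.14 %


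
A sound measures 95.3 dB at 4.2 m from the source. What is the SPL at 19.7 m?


Given values:
  SPL1 = 95.3 dB, r1 = 4.2 m, r2 = 19.7 m
Formula: SPL2 = SPL1 - 20 * log10(r2 / r1)
Compute ratio: r2 / r1 = 19.7 / 4.2 = 4.6905
Compute log10: log10(4.6905) = 0.671219
Compute drop: 20 * 0.671219 = 13.4244
SPL2 = 95.3 - 13.4244 = 81.88

81.88 dB


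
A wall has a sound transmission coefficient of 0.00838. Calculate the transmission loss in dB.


Given values:
  tau = 0.00838
Formula: TL = 10 * log10(1 / tau)
Compute 1 / tau = 1 / 0.00838 = 119.3317
Compute log10(119.3317) = 2.076756
TL = 10 * 2.076756 = 20.77

20.77 dB


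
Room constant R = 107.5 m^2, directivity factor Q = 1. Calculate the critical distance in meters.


Given values:
  R = 107.5 m^2, Q = 1
Formula: d_c = 0.141 * sqrt(Q * R)
Compute Q * R = 1 * 107.5 = 107.5
Compute sqrt(107.5) = 10.3682
d_c = 0.141 * 10.3682 = 1.462

1.462 m


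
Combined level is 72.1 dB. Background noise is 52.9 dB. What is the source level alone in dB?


Given values:
  L_total = 72.1 dB, L_bg = 52.9 dB
Formula: L_source = 10 * log10(10^(L_total/10) - 10^(L_bg/10))
Convert to linear:
  10^(72.1/10) = 16218100.9736
  10^(52.9/10) = 194984.46
Difference: 16218100.9736 - 194984.46 = 16023116.5136
L_source = 10 * log10(16023116.5136) = 72.05

72.05 dB


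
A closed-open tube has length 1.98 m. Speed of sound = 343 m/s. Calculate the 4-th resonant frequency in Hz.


Given values:
  Tube type: closed-open, L = 1.98 m, c = 343 m/s, n = 4
Formula: f_n = (2n - 1) * c / (4 * L)
Compute 2n - 1 = 2*4 - 1 = 7
Compute 4 * L = 4 * 1.98 = 7.92
f = 7 * 343 / 7.92
f = 303.16

303.16 Hz


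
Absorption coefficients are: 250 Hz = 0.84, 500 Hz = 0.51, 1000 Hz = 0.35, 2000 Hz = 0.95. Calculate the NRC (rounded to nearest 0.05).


Given values:
  a_250 = 0.84, a_500 = 0.51
  a_1000 = 0.35, a_2000 = 0.95
Formula: NRC = (a250 + a500 + a1000 + a2000) / 4
Sum = 0.84 + 0.51 + 0.35 + 0.95 = 2.65
NRC = 2.65 / 4 = 0.6625
Rounded to nearest 0.05: 0.65

0.65


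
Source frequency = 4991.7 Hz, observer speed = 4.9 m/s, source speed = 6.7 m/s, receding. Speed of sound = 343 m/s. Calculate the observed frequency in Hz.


Given values:
  f_s = 4991.7 Hz, v_o = 4.9 m/s, v_s = 6.7 m/s
  Direction: receding
Formula: f_o = f_s * (c - v_o) / (c + v_s)
Numerator: c - v_o = 343 - 4.9 = 338.1
Denominator: c + v_s = 343 + 6.7 = 349.7
f_o = 4991.7 * 338.1 / 349.7 = 4826.12

4826.12 Hz


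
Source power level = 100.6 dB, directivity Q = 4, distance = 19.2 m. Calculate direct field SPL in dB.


Given values:
  Lw = 100.6 dB, Q = 4, r = 19.2 m
Formula: SPL = Lw + 10 * log10(Q / (4 * pi * r^2))
Compute 4 * pi * r^2 = 4 * pi * 19.2^2 = 4632.4669
Compute Q / denom = 4 / 4632.4669 = 0.00086347
Compute 10 * log10(0.00086347) = -30.6375
SPL = 100.6 + (-30.6375) = 69.96

69.96 dB


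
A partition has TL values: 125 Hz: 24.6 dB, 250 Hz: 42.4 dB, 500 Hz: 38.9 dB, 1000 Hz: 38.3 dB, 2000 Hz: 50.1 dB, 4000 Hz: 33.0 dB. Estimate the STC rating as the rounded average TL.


Given TL values at each frequency:
  125 Hz: 24.6 dB
  250 Hz: 42.4 dB
  500 Hz: 38.9 dB
  1000 Hz: 38.3 dB
  2000 Hz: 50.1 dB
  4000 Hz: 33.0 dB
Formula: STC ~ round(average of TL values)
Sum = 24.6 + 42.4 + 38.9 + 38.3 + 50.1 + 33.0 = 227.3
Average = 227.3 / 6 = 37.88
Rounded: 38

38


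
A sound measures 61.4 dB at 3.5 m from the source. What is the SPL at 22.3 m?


Given values:
  SPL1 = 61.4 dB, r1 = 3.5 m, r2 = 22.3 m
Formula: SPL2 = SPL1 - 20 * log10(r2 / r1)
Compute ratio: r2 / r1 = 22.3 / 3.5 = 6.3714
Compute log10: log10(6.3714) = 0.804235
Compute drop: 20 * 0.804235 = 16.0847
SPL2 = 61.4 - 16.0847 = 45.32

45.32 dB


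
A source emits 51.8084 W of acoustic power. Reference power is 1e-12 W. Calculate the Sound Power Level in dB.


Given values:
  W = 51.8084 W
  W_ref = 1e-12 W
Formula: SWL = 10 * log10(W / W_ref)
Compute ratio: W / W_ref = 51808400000000
Compute log10: log10(51808400000000) = 13.7144
Multiply: SWL = 10 * 13.7144 = 137.14

137.14 dB


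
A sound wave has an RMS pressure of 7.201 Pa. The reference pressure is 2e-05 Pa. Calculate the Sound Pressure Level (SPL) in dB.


Given values:
  p = 7.201 Pa
  p_ref = 2e-05 Pa
Formula: SPL = 20 * log10(p / p_ref)
Compute ratio: p / p_ref = 7.201 / 2e-05 = 360050
Compute log10: log10(360050) = 5.556363
Multiply: SPL = 20 * 5.556363 = 111.13

111.13 dB


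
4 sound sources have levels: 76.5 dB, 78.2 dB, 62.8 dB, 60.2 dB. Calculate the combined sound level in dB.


Formula: L_total = 10 * log10( sum(10^(Li/10)) )
  Source 1: 10^(76.5/10) = 44668359.2151
  Source 2: 10^(78.2/10) = 66069344.8008
  Source 3: 10^(62.8/10) = 1905460.718
  Source 4: 10^(60.2/10) = 1047128.5481
Sum of linear values = 113690293.282
L_total = 10 * log10(113690293.282) = 80.56

80.56 dB


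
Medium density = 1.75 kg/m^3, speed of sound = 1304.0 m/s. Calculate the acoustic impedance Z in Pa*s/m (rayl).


Given values:
  rho = 1.75 kg/m^3
  c = 1304.0 m/s
Formula: Z = rho * c
Z = 1.75 * 1304.0
Z = 2282.0

2282.0 rayl


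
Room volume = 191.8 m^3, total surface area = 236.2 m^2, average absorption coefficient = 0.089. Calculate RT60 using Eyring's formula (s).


Given values:
  V = 191.8 m^3, S = 236.2 m^2, alpha = 0.089
Formula: RT60 = 0.161 * V / (-S * ln(1 - alpha))
Compute ln(1 - 0.089) = ln(0.911) = -0.093212
Denominator: -236.2 * -0.093212 = 22.0167
Numerator: 0.161 * 191.8 = 30.8798
RT60 = 30.8798 / 22.0167 = 1.403

1.403 s


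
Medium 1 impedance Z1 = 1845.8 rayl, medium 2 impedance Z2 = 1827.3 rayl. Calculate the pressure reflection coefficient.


Given values:
  Z1 = 1845.8 rayl, Z2 = 1827.3 rayl
Formula: R = (Z2 - Z1) / (Z2 + Z1)
Numerator: Z2 - Z1 = 1827.3 - 1845.8 = -18.5
Denominator: Z2 + Z1 = 1827.3 + 1845.8 = 3673.1
R = -18.5 / 3673.1 = -0.005

-0.005


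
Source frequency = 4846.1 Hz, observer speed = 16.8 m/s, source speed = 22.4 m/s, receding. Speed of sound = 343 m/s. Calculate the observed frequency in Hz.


Given values:
  f_s = 4846.1 Hz, v_o = 16.8 m/s, v_s = 22.4 m/s
  Direction: receding
Formula: f_o = f_s * (c - v_o) / (c + v_s)
Numerator: c - v_o = 343 - 16.8 = 326.2
Denominator: c + v_s = 343 + 22.4 = 365.4
f_o = 4846.1 * 326.2 / 365.4 = 4326.21

4326.21 Hz


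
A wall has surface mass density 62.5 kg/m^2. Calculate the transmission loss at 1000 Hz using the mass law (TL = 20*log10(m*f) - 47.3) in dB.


Given values:
  m = 62.5 kg/m^2, f = 1000 Hz
Formula: TL = 20 * log10(m * f) - 47.3
Compute m * f = 62.5 * 1000 = 62500.0
Compute log10(62500.0) = 4.79588
Compute 20 * 4.79588 = 95.9176
TL = 95.9176 - 47.3 = 48.62

48.62 dB


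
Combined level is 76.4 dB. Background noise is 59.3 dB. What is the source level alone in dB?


Given values:
  L_total = 76.4 dB, L_bg = 59.3 dB
Formula: L_source = 10 * log10(10^(L_total/10) - 10^(L_bg/10))
Convert to linear:
  10^(76.4/10) = 43651583.224
  10^(59.3/10) = 851138.0382
Difference: 43651583.224 - 851138.0382 = 42800445.1858
L_source = 10 * log10(42800445.1858) = 76.31

76.31 dB


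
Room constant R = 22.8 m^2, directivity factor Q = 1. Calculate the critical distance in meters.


Given values:
  R = 22.8 m^2, Q = 1
Formula: d_c = 0.141 * sqrt(Q * R)
Compute Q * R = 1 * 22.8 = 22.8
Compute sqrt(22.8) = 4.7749
d_c = 0.141 * 4.7749 = 0.673

0.673 m


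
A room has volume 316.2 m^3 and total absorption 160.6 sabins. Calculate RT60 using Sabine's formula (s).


Given values:
  V = 316.2 m^3
  A = 160.6 sabins
Formula: RT60 = 0.161 * V / A
Numerator: 0.161 * 316.2 = 50.9082
RT60 = 50.9082 / 160.6 = 0.317

0.317 s


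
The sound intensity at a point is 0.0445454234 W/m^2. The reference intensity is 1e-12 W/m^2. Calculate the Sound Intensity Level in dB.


Given values:
  I = 0.0445454234 W/m^2
  I_ref = 1e-12 W/m^2
Formula: SIL = 10 * log10(I / I_ref)
Compute ratio: I / I_ref = 44545423400
Compute log10: log10(44545423400) = 10.648803
Multiply: SIL = 10 * 10.648803 = 106.49

106.49 dB


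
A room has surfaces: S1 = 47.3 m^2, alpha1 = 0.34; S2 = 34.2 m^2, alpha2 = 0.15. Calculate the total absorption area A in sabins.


Given surfaces:
  Surface 1: 47.3 * 0.34 = 16.082
  Surface 2: 34.2 * 0.15 = 5.13
Formula: A = sum(Si * alpha_i)
A = 16.082 + 5.13
A = 21.21

21.21 sabins


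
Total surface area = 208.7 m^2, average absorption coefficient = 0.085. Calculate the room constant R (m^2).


Given values:
  S = 208.7 m^2, alpha = 0.085
Formula: R = S * alpha / (1 - alpha)
Numerator: 208.7 * 0.085 = 17.7395
Denominator: 1 - 0.085 = 0.915
R = 17.7395 / 0.915 = 19.39

19.39 m^2


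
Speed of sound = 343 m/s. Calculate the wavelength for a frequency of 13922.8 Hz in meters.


Given values:
  c = 343 m/s, f = 13922.8 Hz
Formula: lambda = c / f
lambda = 343 / 13922.8
lambda = 0.0246

0.0246 m


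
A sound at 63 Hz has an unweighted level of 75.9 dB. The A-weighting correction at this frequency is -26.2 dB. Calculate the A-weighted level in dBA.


Given values:
  SPL = 75.9 dB
  A-weighting at 63 Hz = -26.2 dB
Formula: L_A = SPL + A_weight
L_A = 75.9 + (-26.2)
L_A = 49.7

49.7 dBA


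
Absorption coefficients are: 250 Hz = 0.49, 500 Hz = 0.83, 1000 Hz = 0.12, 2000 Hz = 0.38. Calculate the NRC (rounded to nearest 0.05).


Given values:
  a_250 = 0.49, a_500 = 0.83
  a_1000 = 0.12, a_2000 = 0.38
Formula: NRC = (a250 + a500 + a1000 + a2000) / 4
Sum = 0.49 + 0.83 + 0.12 + 0.38 = 1.82
NRC = 1.82 / 4 = 0.455
Rounded to nearest 0.05: 0.45

0.45


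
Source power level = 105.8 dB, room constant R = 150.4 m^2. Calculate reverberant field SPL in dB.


Given values:
  Lw = 105.8 dB, R = 150.4 m^2
Formula: SPL = Lw + 10 * log10(4 / R)
Compute 4 / R = 4 / 150.4 = 0.026596
Compute 10 * log10(0.026596) = -15.7518
SPL = 105.8 + (-15.7518) = 90.05

90.05 dB


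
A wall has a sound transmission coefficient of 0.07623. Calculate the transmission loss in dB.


Given values:
  tau = 0.07623
Formula: TL = 10 * log10(1 / tau)
Compute 1 / tau = 1 / 0.07623 = 13.1182
Compute log10(13.1182) = 1.117874
TL = 10 * 1.117874 = 11.18

11.18 dB


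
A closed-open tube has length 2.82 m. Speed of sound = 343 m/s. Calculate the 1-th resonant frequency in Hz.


Given values:
  Tube type: closed-open, L = 2.82 m, c = 343 m/s, n = 1
Formula: f_n = (2n - 1) * c / (4 * L)
Compute 2n - 1 = 2*1 - 1 = 1
Compute 4 * L = 4 * 2.82 = 11.28
f = 1 * 343 / 11.28
f = 30.41

30.41 Hz


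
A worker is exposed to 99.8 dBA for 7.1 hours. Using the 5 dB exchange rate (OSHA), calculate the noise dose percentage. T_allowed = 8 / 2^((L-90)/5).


Given values:
  L = 99.8 dBA, T = 7.1 hours
Formula: T_allowed = 8 / 2^((L - 90) / 5)
Compute exponent: (99.8 - 90) / 5 = 1.96
Compute 2^(1.96) = 3.89062
T_allowed = 8 / 3.89062 = 2.056228 hours
Dose = (T / T_allowed) * 100
Dose = (7.1 / 2.056228) * 100 = 345.29

345.29 %


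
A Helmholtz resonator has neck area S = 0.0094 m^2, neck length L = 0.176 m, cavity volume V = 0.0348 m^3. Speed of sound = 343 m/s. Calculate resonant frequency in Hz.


Given values:
  S = 0.0094 m^2, L = 0.176 m, V = 0.0348 m^3, c = 343 m/s
Formula: f = (c / (2*pi)) * sqrt(S / (V * L))
Compute V * L = 0.0348 * 0.176 = 0.0061248
Compute S / (V * L) = 0.0094 / 0.0061248 = 1.5347
Compute sqrt(1.5347) = 1.23883
Compute c / (2*pi) = 343 / 6.283185 = 54.590148
f = 54.590148 * 1.23883 = 67.63

67.63 Hz


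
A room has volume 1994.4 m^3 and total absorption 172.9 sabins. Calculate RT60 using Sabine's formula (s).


Given values:
  V = 1994.4 m^3
  A = 172.9 sabins
Formula: RT60 = 0.161 * V / A
Numerator: 0.161 * 1994.4 = 321.0984
RT60 = 321.0984 / 172.9 = 1.857

1.857 s


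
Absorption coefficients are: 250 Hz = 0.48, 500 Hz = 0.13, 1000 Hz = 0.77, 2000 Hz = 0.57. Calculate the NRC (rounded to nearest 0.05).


Given values:
  a_250 = 0.48, a_500 = 0.13
  a_1000 = 0.77, a_2000 = 0.57
Formula: NRC = (a250 + a500 + a1000 + a2000) / 4
Sum = 0.48 + 0.13 + 0.77 + 0.57 = 1.95
NRC = 1.95 / 4 = 0.4875
Rounded to nearest 0.05: 0.5

0.5


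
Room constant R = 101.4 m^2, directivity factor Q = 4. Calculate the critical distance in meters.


Given values:
  R = 101.4 m^2, Q = 4
Formula: d_c = 0.141 * sqrt(Q * R)
Compute Q * R = 4 * 101.4 = 405.6
Compute sqrt(405.6) = 20.1395
d_c = 0.141 * 20.1395 = 2.84

2.84 m


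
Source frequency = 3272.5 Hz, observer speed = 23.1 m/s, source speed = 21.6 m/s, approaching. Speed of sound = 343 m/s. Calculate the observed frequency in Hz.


Given values:
  f_s = 3272.5 Hz, v_o = 23.1 m/s, v_s = 21.6 m/s
  Direction: approaching
Formula: f_o = f_s * (c + v_o) / (c - v_s)
Numerator: c + v_o = 343 + 23.1 = 366.1
Denominator: c - v_s = 343 - 21.6 = 321.4
f_o = 3272.5 * 366.1 / 321.4 = 3727.64

3727.64 Hz


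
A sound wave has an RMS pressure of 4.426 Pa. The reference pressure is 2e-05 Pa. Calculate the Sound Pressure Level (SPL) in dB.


Given values:
  p = 4.426 Pa
  p_ref = 2e-05 Pa
Formula: SPL = 20 * log10(p / p_ref)
Compute ratio: p / p_ref = 4.426 / 2e-05 = 221300
Compute log10: log10(221300) = 5.344981
Multiply: SPL = 20 * 5.344981 = 106.9

106.9 dB


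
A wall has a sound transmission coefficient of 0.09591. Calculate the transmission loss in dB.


Given values:
  tau = 0.09591
Formula: TL = 10 * log10(1 / tau)
Compute 1 / tau = 1 / 0.09591 = 10.4264
Compute log10(10.4264) = 1.018134
TL = 10 * 1.018134 = 10.18

10.18 dB


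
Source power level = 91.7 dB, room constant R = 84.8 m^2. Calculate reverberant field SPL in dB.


Given values:
  Lw = 91.7 dB, R = 84.8 m^2
Formula: SPL = Lw + 10 * log10(4 / R)
Compute 4 / R = 4 / 84.8 = 0.04717
Compute 10 * log10(0.04717) = -13.2633
SPL = 91.7 + (-13.2633) = 78.44

78.44 dB


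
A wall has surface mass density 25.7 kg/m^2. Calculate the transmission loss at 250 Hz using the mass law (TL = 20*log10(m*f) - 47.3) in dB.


Given values:
  m = 25.7 kg/m^2, f = 250 Hz
Formula: TL = 20 * log10(m * f) - 47.3
Compute m * f = 25.7 * 250 = 6425.0
Compute log10(6425.0) = 3.807873
Compute 20 * 3.807873 = 76.1575
TL = 76.1575 - 47.3 = 28.86

28.86 dB


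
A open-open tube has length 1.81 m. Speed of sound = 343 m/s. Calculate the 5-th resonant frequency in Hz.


Given values:
  Tube type: open-open, L = 1.81 m, c = 343 m/s, n = 5
Formula: f_n = n * c / (2 * L)
Compute 2 * L = 2 * 1.81 = 3.62
f = 5 * 343 / 3.62
f = 473.76

473.76 Hz


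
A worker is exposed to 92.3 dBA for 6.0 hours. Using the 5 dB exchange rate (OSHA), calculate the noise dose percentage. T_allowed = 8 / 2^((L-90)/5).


Given values:
  L = 92.3 dBA, T = 6.0 hours
Formula: T_allowed = 8 / 2^((L - 90) / 5)
Compute exponent: (92.3 - 90) / 5 = 0.46
Compute 2^(0.46) = 1.375542
T_allowed = 8 / 1.375542 = 5.815889 hours
Dose = (T / T_allowed) * 100
Dose = (6.0 / 5.815889) * 100 = 103.17

103.17 %


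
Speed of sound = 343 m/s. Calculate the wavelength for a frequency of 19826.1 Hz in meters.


Given values:
  c = 343 m/s, f = 19826.1 Hz
Formula: lambda = c / f
lambda = 343 / 19826.1
lambda = 0.0173

0.0173 m


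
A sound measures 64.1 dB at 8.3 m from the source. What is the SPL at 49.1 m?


Given values:
  SPL1 = 64.1 dB, r1 = 8.3 m, r2 = 49.1 m
Formula: SPL2 = SPL1 - 20 * log10(r2 / r1)
Compute ratio: r2 / r1 = 49.1 / 8.3 = 5.9157
Compute log10: log10(5.9157) = 0.772006
Compute drop: 20 * 0.772006 = 15.4401
SPL2 = 64.1 - 15.4401 = 48.66

48.66 dB


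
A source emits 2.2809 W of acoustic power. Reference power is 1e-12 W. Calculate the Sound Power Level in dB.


Given values:
  W = 2.2809 W
  W_ref = 1e-12 W
Formula: SWL = 10 * log10(W / W_ref)
Compute ratio: W / W_ref = 2280900000000
Compute log10: log10(2280900000000) = 12.358106
Multiply: SWL = 10 * 12.358106 = 123.58

123.58 dB


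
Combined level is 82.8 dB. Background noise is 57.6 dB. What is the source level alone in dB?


Given values:
  L_total = 82.8 dB, L_bg = 57.6 dB
Formula: L_source = 10 * log10(10^(L_total/10) - 10^(L_bg/10))
Convert to linear:
  10^(82.8/10) = 190546071.7963
  10^(57.6/10) = 575439.9373
Difference: 190546071.7963 - 575439.9373 = 189970631.859
L_source = 10 * log10(189970631.859) = 82.79

82.79 dB


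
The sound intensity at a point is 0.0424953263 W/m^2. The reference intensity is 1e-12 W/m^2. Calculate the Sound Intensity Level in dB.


Given values:
  I = 0.0424953263 W/m^2
  I_ref = 1e-12 W/m^2
Formula: SIL = 10 * log10(I / I_ref)
Compute ratio: I / I_ref = 42495326300
Compute log10: log10(42495326300) = 10.628341
Multiply: SIL = 10 * 10.628341 = 106.28

106.28 dB


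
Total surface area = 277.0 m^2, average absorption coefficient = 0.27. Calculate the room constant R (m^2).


Given values:
  S = 277.0 m^2, alpha = 0.27
Formula: R = S * alpha / (1 - alpha)
Numerator: 277.0 * 0.27 = 74.79
Denominator: 1 - 0.27 = 0.73
R = 74.79 / 0.73 = 102.45

102.45 m^2


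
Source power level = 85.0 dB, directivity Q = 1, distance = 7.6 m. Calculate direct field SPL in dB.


Given values:
  Lw = 85.0 dB, Q = 1, r = 7.6 m
Formula: SPL = Lw + 10 * log10(Q / (4 * pi * r^2))
Compute 4 * pi * r^2 = 4 * pi * 7.6^2 = 725.8336
Compute Q / denom = 1 / 725.8336 = 0.00137773
Compute 10 * log10(0.00137773) = -28.6084
SPL = 85.0 + (-28.6084) = 56.39

56.39 dB


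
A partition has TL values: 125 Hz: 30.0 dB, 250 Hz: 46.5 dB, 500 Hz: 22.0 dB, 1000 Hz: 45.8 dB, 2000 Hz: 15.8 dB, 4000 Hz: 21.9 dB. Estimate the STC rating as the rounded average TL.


Given TL values at each frequency:
  125 Hz: 30.0 dB
  250 Hz: 46.5 dB
  500 Hz: 22.0 dB
  1000 Hz: 45.8 dB
  2000 Hz: 15.8 dB
  4000 Hz: 21.9 dB
Formula: STC ~ round(average of TL values)
Sum = 30.0 + 46.5 + 22.0 + 45.8 + 15.8 + 21.9 = 182.0
Average = 182.0 / 6 = 30.33
Rounded: 30

30


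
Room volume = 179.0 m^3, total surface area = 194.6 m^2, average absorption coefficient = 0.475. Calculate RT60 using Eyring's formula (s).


Given values:
  V = 179.0 m^3, S = 194.6 m^2, alpha = 0.475
Formula: RT60 = 0.161 * V / (-S * ln(1 - alpha))
Compute ln(1 - 0.475) = ln(0.525) = -0.644357
Denominator: -194.6 * -0.644357 = 125.3919
Numerator: 0.161 * 179.0 = 28.819
RT60 = 28.819 / 125.3919 = 0.23

0.23 s


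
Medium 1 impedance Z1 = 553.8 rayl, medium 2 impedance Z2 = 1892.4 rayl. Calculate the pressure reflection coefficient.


Given values:
  Z1 = 553.8 rayl, Z2 = 1892.4 rayl
Formula: R = (Z2 - Z1) / (Z2 + Z1)
Numerator: Z2 - Z1 = 1892.4 - 553.8 = 1338.6
Denominator: Z2 + Z1 = 1892.4 + 553.8 = 2446.2
R = 1338.6 / 2446.2 = 0.5472

0.5472


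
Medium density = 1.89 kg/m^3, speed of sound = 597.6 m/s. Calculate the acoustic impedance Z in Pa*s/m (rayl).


Given values:
  rho = 1.89 kg/m^3
  c = 597.6 m/s
Formula: Z = rho * c
Z = 1.89 * 597.6
Z = 1129.46

1129.46 rayl


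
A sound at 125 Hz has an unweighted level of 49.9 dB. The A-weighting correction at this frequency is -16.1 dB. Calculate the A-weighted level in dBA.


Given values:
  SPL = 49.9 dB
  A-weighting at 125 Hz = -16.1 dB
Formula: L_A = SPL + A_weight
L_A = 49.9 + (-16.1)
L_A = 33.8

33.8 dBA


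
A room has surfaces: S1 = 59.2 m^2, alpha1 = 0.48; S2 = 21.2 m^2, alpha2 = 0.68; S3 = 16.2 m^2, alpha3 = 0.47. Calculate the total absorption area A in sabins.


Given surfaces:
  Surface 1: 59.2 * 0.48 = 28.416
  Surface 2: 21.2 * 0.68 = 14.416
  Surface 3: 16.2 * 0.47 = 7.614
Formula: A = sum(Si * alpha_i)
A = 28.416 + 14.416 + 7.614
A = 50.45

50.45 sabins


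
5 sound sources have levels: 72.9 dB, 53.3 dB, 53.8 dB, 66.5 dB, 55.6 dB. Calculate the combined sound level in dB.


Formula: L_total = 10 * log10( sum(10^(Li/10)) )
  Source 1: 10^(72.9/10) = 19498445.9976
  Source 2: 10^(53.3/10) = 213796.209
  Source 3: 10^(53.8/10) = 239883.2919
  Source 4: 10^(66.5/10) = 4466835.9215
  Source 5: 10^(55.6/10) = 363078.0548
Sum of linear values = 24782039.4748
L_total = 10 * log10(24782039.4748) = 73.94

73.94 dB


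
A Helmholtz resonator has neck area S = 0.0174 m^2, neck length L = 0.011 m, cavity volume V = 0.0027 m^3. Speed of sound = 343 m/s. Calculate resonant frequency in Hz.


Given values:
  S = 0.0174 m^2, L = 0.011 m, V = 0.0027 m^3, c = 343 m/s
Formula: f = (c / (2*pi)) * sqrt(S / (V * L))
Compute V * L = 0.0027 * 0.011 = 2.97e-05
Compute S / (V * L) = 0.0174 / 2.97e-05 = 585.8586
Compute sqrt(585.8586) = 24.204516
Compute c / (2*pi) = 343 / 6.283185 = 54.590148
f = 54.590148 * 24.204516 = 1321.33

1321.33 Hz


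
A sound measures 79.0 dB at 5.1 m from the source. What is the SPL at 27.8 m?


Given values:
  SPL1 = 79.0 dB, r1 = 5.1 m, r2 = 27.8 m
Formula: SPL2 = SPL1 - 20 * log10(r2 / r1)
Compute ratio: r2 / r1 = 27.8 / 5.1 = 5.451
Compute log10: log10(5.451) = 0.736476
Compute drop: 20 * 0.736476 = 14.7295
SPL2 = 79.0 - 14.7295 = 64.27

64.27 dB


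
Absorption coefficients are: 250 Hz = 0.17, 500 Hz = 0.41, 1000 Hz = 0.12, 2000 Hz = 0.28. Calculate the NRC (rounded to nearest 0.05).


Given values:
  a_250 = 0.17, a_500 = 0.41
  a_1000 = 0.12, a_2000 = 0.28
Formula: NRC = (a250 + a500 + a1000 + a2000) / 4
Sum = 0.17 + 0.41 + 0.12 + 0.28 = 0.98
NRC = 0.98 / 4 = 0.245
Rounded to nearest 0.05: 0.25

0.25


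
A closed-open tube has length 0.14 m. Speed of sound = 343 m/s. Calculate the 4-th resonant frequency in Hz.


Given values:
  Tube type: closed-open, L = 0.14 m, c = 343 m/s, n = 4
Formula: f_n = (2n - 1) * c / (4 * L)
Compute 2n - 1 = 2*4 - 1 = 7
Compute 4 * L = 4 * 0.14 = 0.56
f = 7 * 343 / 0.56
f = 4287.5

4287.5 Hz


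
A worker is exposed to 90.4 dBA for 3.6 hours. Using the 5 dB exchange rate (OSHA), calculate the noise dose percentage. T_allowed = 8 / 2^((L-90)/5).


Given values:
  L = 90.4 dBA, T = 3.6 hours
Formula: T_allowed = 8 / 2^((L - 90) / 5)
Compute exponent: (90.4 - 90) / 5 = 0.08
Compute 2^(0.08) = 1.057018
T_allowed = 8 / 1.057018 = 7.568461 hours
Dose = (T / T_allowed) * 100
Dose = (3.6 / 7.568461) * 100 = 47.57

47.57 %


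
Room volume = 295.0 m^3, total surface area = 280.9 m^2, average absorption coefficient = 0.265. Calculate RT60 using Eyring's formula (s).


Given values:
  V = 295.0 m^3, S = 280.9 m^2, alpha = 0.265
Formula: RT60 = 0.161 * V / (-S * ln(1 - alpha))
Compute ln(1 - 0.265) = ln(0.735) = -0.307885
Denominator: -280.9 * -0.307885 = 86.4849
Numerator: 0.161 * 295.0 = 47.495
RT60 = 47.495 / 86.4849 = 0.549

0.549 s


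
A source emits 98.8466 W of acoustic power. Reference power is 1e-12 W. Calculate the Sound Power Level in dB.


Given values:
  W = 98.8466 W
  W_ref = 1e-12 W
Formula: SWL = 10 * log10(W / W_ref)
Compute ratio: W / W_ref = 98846600000000
Compute log10: log10(98846600000000) = 13.994962
Multiply: SWL = 10 * 13.994962 = 139.95

139.95 dB


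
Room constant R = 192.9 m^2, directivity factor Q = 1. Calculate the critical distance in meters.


Given values:
  R = 192.9 m^2, Q = 1
Formula: d_c = 0.141 * sqrt(Q * R)
Compute Q * R = 1 * 192.9 = 192.9
Compute sqrt(192.9) = 13.8888
d_c = 0.141 * 13.8888 = 1.958

1.958 m


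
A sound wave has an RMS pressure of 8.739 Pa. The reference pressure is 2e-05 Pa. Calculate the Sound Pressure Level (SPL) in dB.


Given values:
  p = 8.739 Pa
  p_ref = 2e-05 Pa
Formula: SPL = 20 * log10(p / p_ref)
Compute ratio: p / p_ref = 8.739 / 2e-05 = 436950
Compute log10: log10(436950) = 5.640432
Multiply: SPL = 20 * 5.640432 = 112.81

112.81 dB


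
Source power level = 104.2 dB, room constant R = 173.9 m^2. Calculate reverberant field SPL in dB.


Given values:
  Lw = 104.2 dB, R = 173.9 m^2
Formula: SPL = Lw + 10 * log10(4 / R)
Compute 4 / R = 4 / 173.9 = 0.023002
Compute 10 * log10(0.023002) = -16.3823
SPL = 104.2 + (-16.3823) = 87.82

87.82 dB


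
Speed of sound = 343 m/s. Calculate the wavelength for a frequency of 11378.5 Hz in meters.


Given values:
  c = 343 m/s, f = 11378.5 Hz
Formula: lambda = c / f
lambda = 343 / 11378.5
lambda = 0.0301

0.0301 m


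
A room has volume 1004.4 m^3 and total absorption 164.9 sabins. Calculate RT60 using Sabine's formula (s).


Given values:
  V = 1004.4 m^3
  A = 164.9 sabins
Formula: RT60 = 0.161 * V / A
Numerator: 0.161 * 1004.4 = 161.7084
RT60 = 161.7084 / 164.9 = 0.981

0.981 s


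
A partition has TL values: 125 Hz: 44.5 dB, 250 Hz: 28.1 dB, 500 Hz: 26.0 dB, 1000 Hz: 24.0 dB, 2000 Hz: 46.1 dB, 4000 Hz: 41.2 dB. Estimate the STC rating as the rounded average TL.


Given TL values at each frequency:
  125 Hz: 44.5 dB
  250 Hz: 28.1 dB
  500 Hz: 26.0 dB
  1000 Hz: 24.0 dB
  2000 Hz: 46.1 dB
  4000 Hz: 41.2 dB
Formula: STC ~ round(average of TL values)
Sum = 44.5 + 28.1 + 26.0 + 24.0 + 46.1 + 41.2 = 209.9
Average = 209.9 / 6 = 34.98
Rounded: 35

35


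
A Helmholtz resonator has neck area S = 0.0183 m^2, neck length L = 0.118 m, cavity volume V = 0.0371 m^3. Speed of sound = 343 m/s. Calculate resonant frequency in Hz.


Given values:
  S = 0.0183 m^2, L = 0.118 m, V = 0.0371 m^3, c = 343 m/s
Formula: f = (c / (2*pi)) * sqrt(S / (V * L))
Compute V * L = 0.0371 * 0.118 = 0.0043778
Compute S / (V * L) = 0.0183 / 0.0043778 = 4.1802
Compute sqrt(4.1802) = 2.044554
Compute c / (2*pi) = 343 / 6.283185 = 54.590148
f = 54.590148 * 2.044554 = 111.61

111.61 Hz


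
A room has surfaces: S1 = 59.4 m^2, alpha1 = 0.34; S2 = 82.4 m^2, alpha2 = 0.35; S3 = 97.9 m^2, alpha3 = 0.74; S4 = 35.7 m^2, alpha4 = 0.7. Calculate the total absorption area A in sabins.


Given surfaces:
  Surface 1: 59.4 * 0.34 = 20.196
  Surface 2: 82.4 * 0.35 = 28.84
  Surface 3: 97.9 * 0.74 = 72.446
  Surface 4: 35.7 * 0.7 = 24.99
Formula: A = sum(Si * alpha_i)
A = 20.196 + 28.84 + 72.446 + 24.99
A = 146.47

146.47 sabins


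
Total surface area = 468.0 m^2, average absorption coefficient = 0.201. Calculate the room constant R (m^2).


Given values:
  S = 468.0 m^2, alpha = 0.201
Formula: R = S * alpha / (1 - alpha)
Numerator: 468.0 * 0.201 = 94.068
Denominator: 1 - 0.201 = 0.799
R = 94.068 / 0.799 = 117.73

117.73 m^2


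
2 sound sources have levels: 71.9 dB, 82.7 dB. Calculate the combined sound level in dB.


Formula: L_total = 10 * log10( sum(10^(Li/10)) )
  Source 1: 10^(71.9/10) = 15488166.1891
  Source 2: 10^(82.7/10) = 186208713.6663
Sum of linear values = 201696879.8554
L_total = 10 * log10(201696879.8554) = 83.05

83.05 dB


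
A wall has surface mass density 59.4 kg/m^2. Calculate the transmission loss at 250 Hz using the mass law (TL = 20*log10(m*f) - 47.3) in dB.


Given values:
  m = 59.4 kg/m^2, f = 250 Hz
Formula: TL = 20 * log10(m * f) - 47.3
Compute m * f = 59.4 * 250 = 14850.0
Compute log10(14850.0) = 4.171726
Compute 20 * 4.171726 = 83.4345
TL = 83.4345 - 47.3 = 36.13

36.13 dB


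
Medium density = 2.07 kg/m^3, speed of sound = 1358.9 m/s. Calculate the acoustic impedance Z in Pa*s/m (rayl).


Given values:
  rho = 2.07 kg/m^3
  c = 1358.9 m/s
Formula: Z = rho * c
Z = 2.07 * 1358.9
Z = 2812.92

2812.92 rayl


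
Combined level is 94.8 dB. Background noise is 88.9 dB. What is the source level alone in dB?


Given values:
  L_total = 94.8 dB, L_bg = 88.9 dB
Formula: L_source = 10 * log10(10^(L_total/10) - 10^(L_bg/10))
Convert to linear:
  10^(94.8/10) = 3019951720.402
  10^(88.9/10) = 776247116.6287
Difference: 3019951720.402 - 776247116.6287 = 2243704603.7733
L_source = 10 * log10(2243704603.7733) = 93.51

93.51 dB


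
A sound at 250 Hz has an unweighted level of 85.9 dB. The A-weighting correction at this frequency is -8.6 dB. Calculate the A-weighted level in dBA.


Given values:
  SPL = 85.9 dB
  A-weighting at 250 Hz = -8.6 dB
Formula: L_A = SPL + A_weight
L_A = 85.9 + (-8.6)
L_A = 77.3

77.3 dBA


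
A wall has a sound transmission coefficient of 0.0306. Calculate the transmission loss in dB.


Given values:
  tau = 0.0306
Formula: TL = 10 * log10(1 / tau)
Compute 1 / tau = 1 / 0.0306 = 32.6797
Compute log10(32.6797) = 1.514278
TL = 10 * 1.514278 = 15.14

15.14 dB


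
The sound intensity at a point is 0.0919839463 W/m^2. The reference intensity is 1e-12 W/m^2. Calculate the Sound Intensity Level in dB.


Given values:
  I = 0.0919839463 W/m^2
  I_ref = 1e-12 W/m^2
Formula: SIL = 10 * log10(I / I_ref)
Compute ratio: I / I_ref = 91983946300
Compute log10: log10(91983946300) = 10.963712
Multiply: SIL = 10 * 10.963712 = 109.64

109.64 dB


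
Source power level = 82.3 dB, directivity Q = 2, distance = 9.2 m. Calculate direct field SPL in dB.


Given values:
  Lw = 82.3 dB, Q = 2, r = 9.2 m
Formula: SPL = Lw + 10 * log10(Q / (4 * pi * r^2))
Compute 4 * pi * r^2 = 4 * pi * 9.2^2 = 1063.6176
Compute Q / denom = 2 / 1063.6176 = 0.00188038
Compute 10 * log10(0.00188038) = -27.2575
SPL = 82.3 + (-27.2575) = 55.04

55.04 dB


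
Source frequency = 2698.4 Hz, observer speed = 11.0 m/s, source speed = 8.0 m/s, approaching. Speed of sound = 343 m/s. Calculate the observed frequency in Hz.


Given values:
  f_s = 2698.4 Hz, v_o = 11.0 m/s, v_s = 8.0 m/s
  Direction: approaching
Formula: f_o = f_s * (c + v_o) / (c - v_s)
Numerator: c + v_o = 343 + 11.0 = 354.0
Denominator: c - v_s = 343 - 8.0 = 335.0
f_o = 2698.4 * 354.0 / 335.0 = 2851.44

2851.44 Hz


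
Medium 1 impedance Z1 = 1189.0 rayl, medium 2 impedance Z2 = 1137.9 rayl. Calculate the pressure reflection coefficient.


Given values:
  Z1 = 1189.0 rayl, Z2 = 1137.9 rayl
Formula: R = (Z2 - Z1) / (Z2 + Z1)
Numerator: Z2 - Z1 = 1137.9 - 1189.0 = -51.1
Denominator: Z2 + Z1 = 1137.9 + 1189.0 = 2326.9
R = -51.1 / 2326.9 = -0.022

-0.022


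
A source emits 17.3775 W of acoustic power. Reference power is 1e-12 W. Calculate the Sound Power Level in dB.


Given values:
  W = 17.3775 W
  W_ref = 1e-12 W
Formula: SWL = 10 * log10(W / W_ref)
Compute ratio: W / W_ref = 17377500000000
Compute log10: log10(17377500000000) = 13.239987
Multiply: SWL = 10 * 13.239987 = 132.4

132.4 dB


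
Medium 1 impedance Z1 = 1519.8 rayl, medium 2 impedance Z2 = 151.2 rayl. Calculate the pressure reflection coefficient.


Given values:
  Z1 = 1519.8 rayl, Z2 = 151.2 rayl
Formula: R = (Z2 - Z1) / (Z2 + Z1)
Numerator: Z2 - Z1 = 151.2 - 1519.8 = -1368.6
Denominator: Z2 + Z1 = 151.2 + 1519.8 = 1671.0
R = -1368.6 / 1671.0 = -0.819

-0.819
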